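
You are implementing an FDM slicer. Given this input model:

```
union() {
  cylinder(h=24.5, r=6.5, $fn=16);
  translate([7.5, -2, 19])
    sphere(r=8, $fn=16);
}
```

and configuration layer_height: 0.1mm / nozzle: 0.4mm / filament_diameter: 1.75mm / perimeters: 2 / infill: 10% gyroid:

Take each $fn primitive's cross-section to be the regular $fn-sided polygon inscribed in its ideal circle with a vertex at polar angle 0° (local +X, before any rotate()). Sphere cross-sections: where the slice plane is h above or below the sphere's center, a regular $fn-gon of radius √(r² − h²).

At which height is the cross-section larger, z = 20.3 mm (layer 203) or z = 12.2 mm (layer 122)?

layer 203 (z = 20.3 mm)

Layer 203 (z = 20.3): the cylinder: section is a regular 16-gon, circumradius r=6.5 (area = (16/2)·6.500²·sin(360°/16) = 129.35 mm²); the r=8 sphere at (7.5, -2) slices to a regular 16-gon of circumradius 7.894 (√(r²−h²) with h=1.3 from center) (area = (16/2)·7.894²·sin(360°/16) = 190.76 mm²); Combining (union): the regions partially overlap — summed areas 320.11 mm² minus the doubly-counted overlap 53.51 mm² gives 266.60 mm² — area = 266.60 mm². So its area = 266.60 mm². Layer 122 (z = 12.2): the cylinder: section is a regular 16-gon, circumradius r=6.5 (area = (16/2)·6.500²·sin(360°/16) = 129.35 mm²); the r=8 sphere at (7.5, -2) slices to a regular 16-gon of circumradius 4.214 (√(r²−h²) with h=6.8 from center) (area = (16/2)·4.214²·sin(360°/16) = 54.37 mm²); Combining (union): the regions partially overlap — summed areas 183.72 mm² minus the doubly-counted overlap 13.42 mm² gives 170.30 mm² — area = 170.30 mm². So its area = 170.30 mm². Layer 203 is larger (266.60 vs 170.30 mm²).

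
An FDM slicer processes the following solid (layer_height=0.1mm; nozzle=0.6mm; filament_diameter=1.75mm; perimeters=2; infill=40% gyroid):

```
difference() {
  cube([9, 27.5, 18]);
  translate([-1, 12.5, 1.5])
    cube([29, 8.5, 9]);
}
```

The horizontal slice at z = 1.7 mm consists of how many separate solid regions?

2

At z = 1.7 mm: the cube is present — its section is the full 9×27.5 rectangle; the cube at (-1, 12.5) is present — its section is the full 29×8.5 rectangle; After the difference (first − rest): starting from the 9×27.5 cube, the 29×8.5 cube at (-1, 12.5) partially overlaps it — only the 76.50 mm² overlap (of its 246.50 mm²) is removed, clipping the outline — 2 connected regions. The result has 2 disconnected regions.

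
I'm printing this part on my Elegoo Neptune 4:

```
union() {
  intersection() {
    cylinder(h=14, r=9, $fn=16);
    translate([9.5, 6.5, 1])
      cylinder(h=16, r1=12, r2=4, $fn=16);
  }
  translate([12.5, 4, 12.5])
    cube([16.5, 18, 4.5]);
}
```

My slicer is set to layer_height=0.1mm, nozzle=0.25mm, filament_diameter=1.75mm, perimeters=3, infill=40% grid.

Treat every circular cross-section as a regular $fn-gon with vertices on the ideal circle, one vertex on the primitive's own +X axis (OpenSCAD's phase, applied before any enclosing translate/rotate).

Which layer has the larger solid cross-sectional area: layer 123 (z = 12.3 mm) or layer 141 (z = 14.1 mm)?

Layer 123 (z = 12.3): the r=9 cylinder gives a regular 16-gon of circumradius 9 (constant along its height) (area = (16/2)·9.000²·sin(360°/16) = 247.98 mm²); the cone at (9.5, 6.5) (r1=12→r2=4) has section circumradius 6.350 here — a regular 16-gon (area = (16/2)·6.350²·sin(360°/16) = 123.45 mm²); Keeping only the common overlap: the cone at (9.5, 6.5) partially overlaps the r=9 cylinder; clipping to the common part keeps 23.99 mm² — area = 23.99 mm²; the cube at (12.5, 4) is absent (z outside [12.5, 17]); Combining (union): only the result so far is present, so the union is just that shape — area = 23.99 mm². So its area = 23.99 mm². Layer 141 (z = 14.1): the cylinder is absent (z outside [0, 14]); the cone at (9.5, 6.5): at t=0.819 of its height the radius interpolates to r₁+(r₂−r₁)t = 5.450, giving a regular 16-gon of that circumradius (area = (16/2)·5.450²·sin(360°/16) = 90.93 mm²); Taking the intersection: at least one operand is absent at this height, so nothing remains; the cube at (12.5, 4) is present — its section is the full 16.5×18 rectangle (area 297.00 mm²); Merging all regions: only the 16.5×18 cube at (12.5, 4) is present, so the union is just that shape — area = 297.00 mm². So its area = 297.00 mm². Layer 141 is larger (297.00 vs 23.99 mm²).

layer 141 (z = 14.1 mm)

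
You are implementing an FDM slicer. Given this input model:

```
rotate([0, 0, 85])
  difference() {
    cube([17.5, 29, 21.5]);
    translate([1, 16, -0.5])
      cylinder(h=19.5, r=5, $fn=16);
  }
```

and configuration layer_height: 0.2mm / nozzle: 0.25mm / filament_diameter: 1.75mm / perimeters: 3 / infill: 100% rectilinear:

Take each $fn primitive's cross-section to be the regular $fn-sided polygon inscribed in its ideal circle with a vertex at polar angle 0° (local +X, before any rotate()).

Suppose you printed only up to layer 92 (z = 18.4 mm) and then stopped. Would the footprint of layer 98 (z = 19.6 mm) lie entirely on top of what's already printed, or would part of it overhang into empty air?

part overhangs

Compare the two slices. At z = 18.4: the cube is present — its section is the full 17.5×29 rectangle (area 507.50 mm²); the r=5 cylinder at (1, 16) contributes a regular 16-gon of circumradius 5 (area = (16/2)·5.000²·sin(360°/16) = 76.54 mm²); Taking the first minus the rest: starting from the 17.5×29 cube (507.50 mm²), the r=5 cylinder at (1, 16) partially overlaps it — only the 48.07 mm² overlap (of its 76.54 mm²) is removed, clipping the outline — area = 459.43 mm²; (rotated 85° about Z; rotation is an isometry so areas/perimeters/island counts are preserved). At z = 19.6: the 17.5×29 cube contributes its full rectangle (area 507.50 mm²); the cylinder at (1, 16) is absent (z outside [-0.5, 19]); Subtracting the remaining from the first: none of the subtracted shapes is present at this height, so the 17.5×29 cube is unchanged — area = 507.50 mm²; (rotated 85° about Z; rotation is an isometry so areas/perimeters/island counts are preserved). Checking containment: at z = 19.6 the cross-section extends beyond the z = 18.4 cross-section by about 48.07 mm².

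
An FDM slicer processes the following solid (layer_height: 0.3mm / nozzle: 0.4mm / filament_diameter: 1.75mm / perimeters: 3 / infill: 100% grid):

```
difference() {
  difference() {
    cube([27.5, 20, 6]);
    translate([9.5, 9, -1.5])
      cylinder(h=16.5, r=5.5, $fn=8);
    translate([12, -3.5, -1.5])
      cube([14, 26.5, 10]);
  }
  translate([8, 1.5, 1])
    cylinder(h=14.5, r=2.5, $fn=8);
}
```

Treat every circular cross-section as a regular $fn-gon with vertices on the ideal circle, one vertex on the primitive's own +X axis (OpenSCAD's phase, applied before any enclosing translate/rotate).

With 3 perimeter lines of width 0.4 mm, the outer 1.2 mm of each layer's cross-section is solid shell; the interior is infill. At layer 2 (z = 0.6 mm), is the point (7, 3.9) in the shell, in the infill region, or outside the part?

At z = 0.6 mm: the cube (footprint 27.5×20) is included at this height; the r=5.5 cylinder at (9.5, 9) contributes a regular 8-gon of circumradius 5.5; the cube at (12, -3.5) is present — its section is the full 14×26.5 rectangle; Subtracting the remaining from the first: starting from the 27.5×20 cube, the r=5.5 cylinder at (9.5, 9) lies wholly inside it (removes its full 85.56 mm² and its 33.68 mm outline becomes a hole wall); the 14×26.5 cube at (12, -3.5) partially overlaps it — only the 262.13 mm² overlap (of its 371.00 mm²) is removed, clipping the outline — 2 connected regions; the cylinder at (8, 1.5) does not reach this height (z outside [1, 15.5]); After the difference (first − rest): none of the subtracted shapes is present at this height, so the result so far is unchanged — 2 connected regions. Overall, the cross-section has 2 separate islands. The nearest boundary edge runs (5.61, 5.11)→(9.50, 3.50); distance from the point to it = 0.59 mm. (Shell/infill is judged within the island containing the point — the largest one.) The point is inside the cross-section, 0.59 mm from the nearest boundary — within the 1.2 mm shell band (3 × 0.4).

shell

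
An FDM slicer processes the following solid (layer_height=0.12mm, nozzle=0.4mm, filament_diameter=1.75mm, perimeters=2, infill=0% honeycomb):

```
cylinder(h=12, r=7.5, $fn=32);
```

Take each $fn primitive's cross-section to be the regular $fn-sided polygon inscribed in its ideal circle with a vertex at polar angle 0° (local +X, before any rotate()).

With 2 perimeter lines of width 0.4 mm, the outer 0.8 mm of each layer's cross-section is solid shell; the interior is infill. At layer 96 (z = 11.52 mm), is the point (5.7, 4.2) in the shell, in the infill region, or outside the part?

At z = 11.52 mm: the cylinder: section is a regular 32-gon, circumradius r=7.5. Overall, the cross-section is a single solid region. The nearest boundary edge runs (6.24, 4.17)→(5.30, 5.30); distance from the point to it = 0.39 mm. The point is inside the cross-section, 0.39 mm from the nearest boundary — within the 0.8 mm shell band (2 × 0.4).

shell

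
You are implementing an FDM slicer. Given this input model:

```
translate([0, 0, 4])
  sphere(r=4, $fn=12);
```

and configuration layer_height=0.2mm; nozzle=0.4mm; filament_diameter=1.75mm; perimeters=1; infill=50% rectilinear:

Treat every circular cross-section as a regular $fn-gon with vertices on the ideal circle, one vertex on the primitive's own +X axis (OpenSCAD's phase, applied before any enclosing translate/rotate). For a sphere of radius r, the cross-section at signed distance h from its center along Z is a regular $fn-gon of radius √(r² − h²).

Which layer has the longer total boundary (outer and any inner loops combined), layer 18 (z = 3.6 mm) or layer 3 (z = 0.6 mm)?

layer 18 (z = 3.6 mm)

Layer 18 (z = 3.6): the sphere: section is a regular 12-gon, circumradius = √(r²−h²) = √(4²−0.4²) = 3.980 (perimeter = 2·12·3.980·sin(180°/12) = 24.72 mm). So its perimeter = 24.72 mm. Layer 3 (z = 0.6): the sphere: section is a regular 12-gon, circumradius = √(r²−h²) = √(4²−3.4²) = 2.107 (perimeter = 2·12·2.107·sin(180°/12) = 13.09 mm). So its perimeter = 13.09 mm. Layer 18 is larger (24.72 vs 13.09 mm).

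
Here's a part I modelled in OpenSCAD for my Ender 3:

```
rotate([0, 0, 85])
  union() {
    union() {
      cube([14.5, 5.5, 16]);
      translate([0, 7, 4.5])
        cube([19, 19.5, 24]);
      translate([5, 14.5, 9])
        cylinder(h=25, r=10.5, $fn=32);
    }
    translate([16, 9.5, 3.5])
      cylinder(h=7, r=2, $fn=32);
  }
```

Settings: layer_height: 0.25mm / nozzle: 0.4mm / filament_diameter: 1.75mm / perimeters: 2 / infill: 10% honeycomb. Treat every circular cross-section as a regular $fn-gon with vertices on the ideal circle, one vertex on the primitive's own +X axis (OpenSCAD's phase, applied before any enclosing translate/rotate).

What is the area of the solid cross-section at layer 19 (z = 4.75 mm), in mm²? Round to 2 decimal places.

At z = 4.75 mm: the cube (footprint 14.5×5.5) is included at this height (area 79.75 mm²); the 19×19.5 cube at (0, 7) contributes its full rectangle (area 370.50 mm²); the cylinder at (5, 14.5) is absent (z outside [9, 34]); Combining (union): the 2 present regions are separate (no shared area or edge), so areas and boundary lengths simply add and each stays a separate island — area = 450.25 mm²; the r=2 cylinder at (16, 9.5) contributes a regular 32-gon of circumradius 2 (area = (32/2)·2.000²·sin(360°/32) = 12.49 mm²); Combining (union): the r=2 cylinder at (16, 9.5) lies entirely inside that combined region, so the union is just that combined region — area = 450.25 mm²; (whole slice rotated 85° about Z — lengths, areas and connectivity unchanged). Overall, the cross-section has 2 separate islands. Net area = 450.25 mm².

450.25 mm²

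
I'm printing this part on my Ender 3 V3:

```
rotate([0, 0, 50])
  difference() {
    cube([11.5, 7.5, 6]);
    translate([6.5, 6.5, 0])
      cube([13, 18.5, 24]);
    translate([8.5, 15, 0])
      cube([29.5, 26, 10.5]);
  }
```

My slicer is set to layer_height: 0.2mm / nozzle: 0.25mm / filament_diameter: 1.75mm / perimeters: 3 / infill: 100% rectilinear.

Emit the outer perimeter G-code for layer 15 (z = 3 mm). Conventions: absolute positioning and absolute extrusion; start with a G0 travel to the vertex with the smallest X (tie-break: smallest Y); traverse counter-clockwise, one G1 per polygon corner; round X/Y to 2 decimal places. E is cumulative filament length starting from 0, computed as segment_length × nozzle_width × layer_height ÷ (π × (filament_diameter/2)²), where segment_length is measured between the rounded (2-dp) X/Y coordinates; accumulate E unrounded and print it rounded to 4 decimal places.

G0 X-5.75 Y4.82 Z3.00
G1 X0.00 Y0.00 E0.1560
G1 X7.39 Y8.81 E0.3950
G1 X2.41 Y12.99 E0.5302
G1 X-0.80 Y9.16 E0.6340
G1 X-1.57 Y9.80 E0.6549
G1 X-5.75 Y4.82 E0.7900

At z = 3 mm: the 11.5×7.5 cube contributes its full rectangle; the cube at (6.5, 6.5) is present — its section is the full 13×18.5 rectangle; the cube at (8.5, 15) (footprint 29.5×26) is included at this height; Subtracting the remaining from the first: starting from the 11.5×7.5 cube, the 13×18.5 cube at (6.5, 6.5) partially overlaps it — only the 5.00 mm² overlap (of its 240.50 mm²) is removed, clipping the outline; the 29.5×26 cube at (8.5, 15) misses the remaining region (no effect) — 1 connected region; (rotated 50° about Z; rotation is an isometry so areas/perimeters/island counts are preserved). The outline is a single polygon with 6 vertices. Extrusion per mm of travel: 0.25 × 0.2 / (π × 0.875²) = 0.020788. Accumulating E over each segment gives final E = 0.7900.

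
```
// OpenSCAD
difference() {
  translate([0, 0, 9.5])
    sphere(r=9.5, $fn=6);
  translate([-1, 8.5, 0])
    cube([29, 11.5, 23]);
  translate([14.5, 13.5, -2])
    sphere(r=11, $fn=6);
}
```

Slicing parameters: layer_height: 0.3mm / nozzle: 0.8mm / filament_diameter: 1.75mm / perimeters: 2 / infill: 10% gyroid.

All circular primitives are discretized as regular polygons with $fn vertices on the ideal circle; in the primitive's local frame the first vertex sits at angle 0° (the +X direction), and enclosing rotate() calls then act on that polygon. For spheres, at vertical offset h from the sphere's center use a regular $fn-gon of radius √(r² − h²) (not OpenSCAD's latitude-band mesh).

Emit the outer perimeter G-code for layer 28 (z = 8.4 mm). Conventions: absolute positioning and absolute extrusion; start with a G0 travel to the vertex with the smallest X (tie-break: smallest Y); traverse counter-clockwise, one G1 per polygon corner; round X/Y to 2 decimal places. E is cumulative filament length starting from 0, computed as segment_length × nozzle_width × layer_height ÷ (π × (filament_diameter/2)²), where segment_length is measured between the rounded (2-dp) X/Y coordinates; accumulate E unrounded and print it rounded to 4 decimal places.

G0 X-9.44 Y0.00 Z8.40
G1 X-4.72 Y-8.17 E0.9415
G1 X4.72 Y-8.17 E1.8834
G1 X9.44 Y0.00 E2.8249
G1 X4.72 Y8.17 E3.7663
G1 X-4.72 Y8.17 E4.7083
G1 X-9.44 Y0.00 E5.6497

At z = 8.4 mm: the r=9.5 sphere slices to a regular 6-gon of circumradius 9.436 (√(r²−h²) with h=1.1 from center); the cube at (-1, 8.5) is present — its section is the full 29×11.5 rectangle; the r=11 sphere at (14.5, 13.5) contributes a regular 6-gon of circumradius √(11²−10.4²) = 3.583; Taking the first minus the rest: starting from the r=9.5 sphere, the 29×11.5 cube at (-1, 8.5) misses the remaining region (no effect); the r=11 sphere at (14.5, 13.5) misses the remaining region (no effect) — 1 connected region. The outline is a single polygon with 6 vertices. Extrusion per mm of travel: 0.8 × 0.3 / (π × 0.875²) = 0.099780. Accumulating E over each segment gives final E = 5.6497.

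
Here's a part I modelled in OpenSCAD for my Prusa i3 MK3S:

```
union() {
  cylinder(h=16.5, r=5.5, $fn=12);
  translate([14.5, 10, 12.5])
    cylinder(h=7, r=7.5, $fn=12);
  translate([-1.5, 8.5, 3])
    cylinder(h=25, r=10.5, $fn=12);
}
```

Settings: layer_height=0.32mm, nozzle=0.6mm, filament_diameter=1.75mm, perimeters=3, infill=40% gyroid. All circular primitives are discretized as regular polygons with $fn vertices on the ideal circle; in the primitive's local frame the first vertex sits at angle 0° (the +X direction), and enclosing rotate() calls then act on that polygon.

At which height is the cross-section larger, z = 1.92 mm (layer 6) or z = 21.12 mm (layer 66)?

layer 66 (z = 21.12 mm)

Layer 6 (z = 1.92): the r=5.5 cylinder contributes a regular 12-gon of circumradius 5.5 (area = (12/2)·5.500²·sin(360°/12) = 90.75 mm²); the cylinder at (14.5, 10) is not intersected at this z (z outside [12.5, 19.5]); the cylinder at (-1.5, 8.5) is not intersected at this z (z outside [3, 28]); Combining (union): only the r=5.5 cylinder is present, so the union is just that shape — area = 90.75 mm². So its area = 90.75 mm². Layer 66 (z = 21.12): the cylinder does not reach this height (z outside [0, 16.5]); the cylinder at (14.5, 10) does not reach this height (z outside [12.5, 19.5]); the cylinder at (-1.5, 8.5): section is a regular 12-gon, circumradius r=10.5 (area = (12/2)·10.500²·sin(360°/12) = 330.75 mm²); Combining (union): only the r=10.5 cylinder at (-1.5, 8.5) is present, so the union is just that shape — area = 330.75 mm². So its area = 330.75 mm². Layer 66 is larger (330.75 vs 90.75 mm²).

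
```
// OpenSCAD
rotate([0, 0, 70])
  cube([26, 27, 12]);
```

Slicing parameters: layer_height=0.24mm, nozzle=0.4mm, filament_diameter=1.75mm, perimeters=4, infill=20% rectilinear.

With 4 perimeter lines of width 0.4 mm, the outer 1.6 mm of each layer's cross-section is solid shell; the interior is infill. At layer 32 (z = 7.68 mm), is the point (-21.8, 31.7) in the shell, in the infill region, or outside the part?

At z = 7.68 mm: the 26×27 cube contributes its full rectangle; (whole slice rotated 70° about Z — lengths, areas and connectivity unchanged). Overall, the cross-section is a single solid region. Undo the 70° rotation: the query point maps to (22.332, 31.327) in the un-rotated model frame. The nearest boundary edge runs (26.00, 27.00)→(0.00, 27.00); distance from the point to it = 4.33 mm. The point is not inside any of the regions above, so it lies outside the cross-section (4.33 mm from the nearest boundary).

outside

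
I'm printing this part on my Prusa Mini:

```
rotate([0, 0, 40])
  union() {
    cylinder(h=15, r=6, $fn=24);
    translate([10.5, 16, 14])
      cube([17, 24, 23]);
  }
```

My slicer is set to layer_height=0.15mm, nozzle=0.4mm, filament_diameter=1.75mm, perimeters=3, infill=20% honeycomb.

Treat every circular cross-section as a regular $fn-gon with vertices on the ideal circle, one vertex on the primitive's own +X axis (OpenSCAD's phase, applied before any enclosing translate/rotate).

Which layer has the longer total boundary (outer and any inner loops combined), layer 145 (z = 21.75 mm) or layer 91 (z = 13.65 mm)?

layer 145 (z = 21.75 mm)

Layer 145 (z = 21.75): the cylinder is absent (z outside [0, 15]); the cube at (10.5, 16) is present — its section is the full 17×24 rectangle (perimeter 82.00 mm); Merging all regions: only the 17×24 cube at (10.5, 16) is present, so the union is just that shape — boundary = 82.00 mm; (rotated 40° about Z; rotation is an isometry so areas/perimeters/island counts are preserved). So its perimeter = 82.00 mm. Layer 91 (z = 13.65): the cylinder: section is a regular 24-gon, circumradius r=6 (perimeter = 2·24·6.000·sin(180°/24) = 37.59 mm); the cube at (10.5, 16) does not reach this height (z outside [14, 37]); Merging all regions: only the r=6 cylinder is present, so the union is just that shape — boundary = 37.59 mm; (rotated 40° about Z; rotation is an isometry so areas/perimeters/island counts are preserved). So its perimeter = 37.59 mm. Layer 145 is larger (82.00 vs 37.59 mm).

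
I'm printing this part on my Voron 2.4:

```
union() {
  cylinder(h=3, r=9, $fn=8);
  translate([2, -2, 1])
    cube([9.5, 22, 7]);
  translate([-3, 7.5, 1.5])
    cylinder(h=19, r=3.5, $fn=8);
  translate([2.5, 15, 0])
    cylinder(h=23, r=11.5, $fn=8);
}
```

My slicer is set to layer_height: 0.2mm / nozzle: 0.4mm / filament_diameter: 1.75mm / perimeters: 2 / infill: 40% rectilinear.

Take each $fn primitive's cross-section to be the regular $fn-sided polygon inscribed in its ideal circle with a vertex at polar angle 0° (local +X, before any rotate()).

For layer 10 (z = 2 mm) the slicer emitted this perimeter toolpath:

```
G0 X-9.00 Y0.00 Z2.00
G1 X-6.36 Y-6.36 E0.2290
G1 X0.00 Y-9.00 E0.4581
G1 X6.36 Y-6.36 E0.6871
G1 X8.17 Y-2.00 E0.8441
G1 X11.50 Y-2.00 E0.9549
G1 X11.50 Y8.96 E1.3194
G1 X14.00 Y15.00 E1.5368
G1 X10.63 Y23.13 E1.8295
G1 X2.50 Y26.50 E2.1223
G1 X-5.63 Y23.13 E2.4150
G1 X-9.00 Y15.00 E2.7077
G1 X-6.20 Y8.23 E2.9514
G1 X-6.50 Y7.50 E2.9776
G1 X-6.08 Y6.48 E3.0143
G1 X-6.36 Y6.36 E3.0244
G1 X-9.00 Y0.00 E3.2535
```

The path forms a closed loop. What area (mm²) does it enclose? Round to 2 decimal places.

Apply the shoelace formula to the sequence of (X, Y) vertices; enclosed area = 599.45 mm².

599.45 mm²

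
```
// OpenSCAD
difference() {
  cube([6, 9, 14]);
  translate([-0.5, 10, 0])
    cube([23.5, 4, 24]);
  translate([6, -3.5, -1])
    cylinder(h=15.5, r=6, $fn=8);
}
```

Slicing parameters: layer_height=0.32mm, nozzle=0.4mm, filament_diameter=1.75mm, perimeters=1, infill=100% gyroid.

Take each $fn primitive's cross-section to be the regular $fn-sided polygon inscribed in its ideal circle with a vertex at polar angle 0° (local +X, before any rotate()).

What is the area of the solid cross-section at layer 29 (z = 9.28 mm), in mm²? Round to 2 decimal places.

At z = 9.28 mm: the cube (footprint 6×9) is included at this height (area 54.00 mm²); the cube at (-0.5, 10) is present — its section is the full 23.5×4 rectangle (area 94.00 mm²); the r=6 cylinder at (6, -3.5) gives a regular 8-gon of circumradius 6 (constant along its height) (area = (8/2)·6.000²·sin(360°/8) = 101.82 mm²); Subtracting the remaining from the first: starting from the 6×9 cube (54.00 mm²), the 23.5×4 cube at (-0.5, 10) misses the remaining region (no effect); the r=6 cylinder at (6, -3.5) partially overlaps it — only the 6.99 mm² overlap (of its 101.82 mm²) is removed, clipping the outline — area = 47.01 mm². Overall, the cross-section is a single solid region. Net area = 47.01 mm².

47.01 mm²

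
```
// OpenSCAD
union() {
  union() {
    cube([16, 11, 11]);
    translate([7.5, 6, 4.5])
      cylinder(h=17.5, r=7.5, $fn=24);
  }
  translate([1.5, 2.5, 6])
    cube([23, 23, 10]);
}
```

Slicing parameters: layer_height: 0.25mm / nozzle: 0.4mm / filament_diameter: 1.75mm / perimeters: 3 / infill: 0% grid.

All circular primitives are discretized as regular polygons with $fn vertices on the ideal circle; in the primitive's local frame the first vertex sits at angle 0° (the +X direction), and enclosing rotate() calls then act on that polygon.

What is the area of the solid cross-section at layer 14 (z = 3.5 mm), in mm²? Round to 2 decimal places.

At z = 3.5 mm: the cube (footprint 16×11) is included at this height (area 176.00 mm²); the cylinder at (7.5, 6) does not reach this height (z outside [4.5, 22]); Merging all regions: only the 16×11 cube is present, so the union is just that shape — area = 176.00 mm²; the cube at (1.5, 2.5) is absent (z outside [6, 16]); Combining (union): only the result so far is present, so the union is just that shape — area = 176.00 mm². Overall, the cross-section is a single solid region. Net area = 176.00 mm².

176.00 mm²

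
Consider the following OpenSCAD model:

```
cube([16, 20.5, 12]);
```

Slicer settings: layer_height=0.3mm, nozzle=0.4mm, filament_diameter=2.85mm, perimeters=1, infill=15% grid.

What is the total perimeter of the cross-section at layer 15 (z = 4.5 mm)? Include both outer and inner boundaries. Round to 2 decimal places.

73.00 mm

At z = 4.5 mm: the 16×20.5 cube contributes its full rectangle (perimeter 73.00 mm). Overall, the cross-section is a single solid region. Total boundary length (outer) = 73.00 mm.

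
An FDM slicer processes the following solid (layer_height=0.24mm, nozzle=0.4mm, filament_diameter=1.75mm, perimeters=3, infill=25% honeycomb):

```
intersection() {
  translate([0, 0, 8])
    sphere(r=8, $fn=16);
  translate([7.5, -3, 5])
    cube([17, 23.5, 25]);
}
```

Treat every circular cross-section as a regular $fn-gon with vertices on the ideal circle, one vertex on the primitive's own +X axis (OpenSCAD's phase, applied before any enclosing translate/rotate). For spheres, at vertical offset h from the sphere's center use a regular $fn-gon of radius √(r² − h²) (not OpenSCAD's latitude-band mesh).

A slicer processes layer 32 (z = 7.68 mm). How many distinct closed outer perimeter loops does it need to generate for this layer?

1

At z = 7.68 mm: the sphere: section is a regular 16-gon, circumradius = √(r²−h²) = √(8²−0.32²) = 7.994; the 17×23.5 cube at (7.5, -3) contributes its full rectangle; Keeping only the common overlap: the 17×23.5 cube at (7.5, -3) partially overlaps the r=8 sphere; clipping to the common part keeps 1.22 mm² — 1 connected region. The result has 1 disconnected region.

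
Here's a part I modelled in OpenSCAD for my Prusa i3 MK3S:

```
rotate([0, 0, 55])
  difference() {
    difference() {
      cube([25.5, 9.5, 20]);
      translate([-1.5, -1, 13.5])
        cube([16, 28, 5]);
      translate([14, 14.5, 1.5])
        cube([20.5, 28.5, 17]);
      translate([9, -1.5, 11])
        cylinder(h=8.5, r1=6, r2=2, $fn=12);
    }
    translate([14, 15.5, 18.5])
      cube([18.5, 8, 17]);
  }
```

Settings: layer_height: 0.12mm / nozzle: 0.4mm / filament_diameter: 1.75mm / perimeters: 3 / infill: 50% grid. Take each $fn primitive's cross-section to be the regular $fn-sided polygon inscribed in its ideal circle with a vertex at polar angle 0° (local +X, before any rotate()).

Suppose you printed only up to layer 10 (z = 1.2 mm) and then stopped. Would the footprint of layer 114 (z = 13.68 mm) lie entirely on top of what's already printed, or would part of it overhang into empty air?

entirely on top

Compare the two slices. At z = 1.2: the cube (footprint 25.5×9.5) is included at this height (area 242.25 mm²); the cube at (-1.5, -1) is not intersected at this z (z outside [13.5, 18.5]); the cube at (14, 14.5) is absent (z outside [1.5, 18.5]); the cone at (9, -1.5) does not reach this height (z outside [11, 19.5]); Taking the first minus the rest: none of the subtracted shapes is present at this height, so the 25.5×9.5 cube is unchanged — area = 242.25 mm²; the cube at (14, 15.5) does not reach this height (z outside [18.5, 35.5]); After the difference (first − rest): none of the subtracted shapes is present at this height, so that combined region is unchanged — area = 242.25 mm²; (whole slice rotated 55° about Z — lengths, areas and connectivity unchanged). At z = 13.68: the cube is present — its section is the full 25.5×9.5 rectangle (area 242.25 mm²); the cube at (-1.5, -1) (footprint 16×28) is included at this height (area 448.00 mm²); the cube at (14, 14.5) is present — its section is the full 20.5×28.5 rectangle (area 584.25 mm²); the cone at (9, -1.5): at t=0.315 of its height the radius interpolates to r₁+(r₂−r₁)t = 4.739, giving a regular 12-gon of that circumradius (area = (12/2)·4.739²·sin(360°/12) = 67.37 mm²); Subtracting the remaining from the first: starting from the 25.5×9.5 cube (242.25 mm²), the 16×28 cube at (-1.5, -1) partially overlaps it — only the 137.75 mm² overlap (of its 448.00 mm²) is removed, clipping the outline; the 20.5×28.5 cube at (14, 14.5) misses the remaining region (no effect); the cone at (9, -1.5) misses the remaining region (no effect) — area = 104.50 mm²; the cube at (14, 15.5) is absent (z outside [18.5, 35.5]); Taking the first minus the rest: none of the subtracted shapes is present at this height, so the result so far is unchanged — area = 104.50 mm²; (rotated 55° about Z; rotation is an isometry so areas/perimeters/island counts are preserved). Checking containment: the cross-section at z = 13.68 is a subset of the cross-section at z = 1.2.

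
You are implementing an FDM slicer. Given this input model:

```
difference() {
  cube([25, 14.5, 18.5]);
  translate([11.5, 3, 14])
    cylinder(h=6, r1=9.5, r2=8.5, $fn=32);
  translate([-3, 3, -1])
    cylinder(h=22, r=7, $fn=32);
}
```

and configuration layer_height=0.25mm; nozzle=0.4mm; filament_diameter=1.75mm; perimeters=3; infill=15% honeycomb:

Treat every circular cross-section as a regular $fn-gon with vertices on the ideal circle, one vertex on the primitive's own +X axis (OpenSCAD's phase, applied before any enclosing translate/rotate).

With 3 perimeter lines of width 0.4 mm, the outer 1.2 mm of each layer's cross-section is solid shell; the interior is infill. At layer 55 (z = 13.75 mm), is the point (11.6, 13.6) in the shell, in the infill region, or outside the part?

At z = 13.75 mm: the 25×14.5 cube contributes its full rectangle; the cone at (11.5, 3) is absent (z outside [14, 20]); the r=7 cylinder at (-3, 3) contributes a regular 32-gon of circumradius 7; Taking the first minus the rest: starting from the 25×14.5 cube, the r=7 cylinder at (-3, 3) partially overlaps it — only the 29.24 mm² overlap (of its 152.95 mm²) is removed, clipping the outline — 1 connected region. Overall, the cross-section is a single solid region. The nearest boundary edge runs (0.00, 14.50)→(25.00, 14.50); distance from the point to it = 0.90 mm. The point is inside the cross-section, 0.90 mm from the nearest boundary — within the 1.2 mm shell band (3 × 0.4).

shell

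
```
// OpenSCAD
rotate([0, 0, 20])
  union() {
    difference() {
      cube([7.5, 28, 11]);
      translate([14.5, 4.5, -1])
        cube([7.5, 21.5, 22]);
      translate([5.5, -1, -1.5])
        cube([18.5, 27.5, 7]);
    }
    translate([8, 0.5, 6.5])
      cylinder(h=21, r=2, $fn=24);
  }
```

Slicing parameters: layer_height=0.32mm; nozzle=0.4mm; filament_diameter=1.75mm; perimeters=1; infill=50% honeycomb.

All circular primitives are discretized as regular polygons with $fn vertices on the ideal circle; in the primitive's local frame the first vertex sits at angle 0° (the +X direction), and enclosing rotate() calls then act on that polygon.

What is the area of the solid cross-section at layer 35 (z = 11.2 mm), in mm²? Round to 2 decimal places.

12.42 mm²

At z = 11.2 mm: the cube is absent (z outside [0, 11]); the cube at (14.5, 4.5) (footprint 7.5×21.5) is included at this height (area 161.25 mm²); the cube at (5.5, -1) does not reach this height (z outside [-1.5, 5.5]); After the difference (first − rest): the first operand is absent here, so nothing remains; the cylinder at (8, 0.5): section is a regular 24-gon, circumradius r=2 (area = (24/2)·2.000²·sin(360°/24) = 12.42 mm²); Taking the union: only the r=2 cylinder at (8, 0.5) is present, so the union is just that shape — area = 12.42 mm²; (whole slice rotated 20° about Z — lengths, areas and connectivity unchanged). Overall, the cross-section is a single solid region. Net area = 12.42 mm².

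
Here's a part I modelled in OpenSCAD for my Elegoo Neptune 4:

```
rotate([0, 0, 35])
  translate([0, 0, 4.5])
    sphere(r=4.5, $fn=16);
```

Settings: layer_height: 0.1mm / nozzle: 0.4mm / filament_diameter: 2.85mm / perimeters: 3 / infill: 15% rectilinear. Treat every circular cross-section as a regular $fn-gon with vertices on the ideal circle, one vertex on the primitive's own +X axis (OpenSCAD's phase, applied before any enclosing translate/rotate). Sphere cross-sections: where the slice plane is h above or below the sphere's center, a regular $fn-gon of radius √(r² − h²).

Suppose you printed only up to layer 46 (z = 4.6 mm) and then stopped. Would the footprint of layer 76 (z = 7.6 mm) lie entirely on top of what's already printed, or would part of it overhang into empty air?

entirely on top

Compare the two slices. At z = 4.6: the r=4.5 sphere slices to a regular 16-gon of circumradius 4.499 (√(r²−h²) with h=0.1 from center) (area = (16/2)·4.499²·sin(360°/16) = 61.96 mm²); (rotated 35° about Z; rotation is an isometry so areas/perimeters/island counts are preserved). At z = 7.6: the sphere: section is a regular 16-gon, circumradius = √(r²−h²) = √(4.5²−3.1²) = 3.262 (area = (16/2)·3.262²·sin(360°/16) = 32.57 mm²); (whole slice rotated 35° about Z — lengths, areas and connectivity unchanged). Checking containment: the cross-section at z = 7.6 is a subset of the cross-section at z = 4.6.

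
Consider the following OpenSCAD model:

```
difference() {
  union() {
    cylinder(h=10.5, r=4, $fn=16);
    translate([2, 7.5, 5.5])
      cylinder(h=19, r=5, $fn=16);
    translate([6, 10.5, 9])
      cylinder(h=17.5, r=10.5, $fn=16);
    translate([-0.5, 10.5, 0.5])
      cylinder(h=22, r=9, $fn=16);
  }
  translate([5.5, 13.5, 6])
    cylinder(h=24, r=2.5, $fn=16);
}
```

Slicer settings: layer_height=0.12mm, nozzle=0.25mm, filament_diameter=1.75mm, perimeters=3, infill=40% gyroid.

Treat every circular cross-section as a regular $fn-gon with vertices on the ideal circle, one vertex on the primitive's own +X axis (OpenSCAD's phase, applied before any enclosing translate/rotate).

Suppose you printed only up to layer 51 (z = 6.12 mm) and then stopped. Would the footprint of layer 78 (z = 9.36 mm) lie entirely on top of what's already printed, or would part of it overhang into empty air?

Compare the two slices. At z = 6.12: the cylinder: section is a regular 16-gon, circumradius r=4 (area = (16/2)·4.000²·sin(360°/16) = 48.98 mm²); the r=5 cylinder at (2, 7.5) gives a regular 16-gon of circumradius 5 (constant along its height) (area = (16/2)·5.000²·sin(360°/16) = 76.54 mm²); the cylinder at (6, 10.5) is absent (z outside [9, 26.5]); the r=9 cylinder at (-0.5, 10.5) gives a regular 16-gon of circumradius 9 (constant along its height) (area = (16/2)·9.000²·sin(360°/16) = 247.98 mm²); Merging all regions: the regions partially overlap — summed areas 373.50 mm² minus the doubly-counted overlap 86.99 mm² gives 286.51 mm² — area = 286.51 mm²; the r=2.5 cylinder at (5.5, 13.5) gives a regular 16-gon of circumradius 2.5 (constant along its height) (area = (16/2)·2.500²·sin(360°/16) = 19.13 mm²); Taking the first minus the rest: starting from that combined region (286.51 mm²), the r=2.5 cylinder at (5.5, 13.5) partially overlaps it — only the 18.63 mm² overlap (of its 19.13 mm²) is removed, clipping the outline — area = 267.88 mm². At z = 9.36: the r=4 cylinder contributes a regular 16-gon of circumradius 4 (area = (16/2)·4.000²·sin(360°/16) = 48.98 mm²); the r=5 cylinder at (2, 7.5) contributes a regular 16-gon of circumradius 5 (area = (16/2)·5.000²·sin(360°/16) = 76.54 mm²); the r=10.5 cylinder at (6, 10.5) gives a regular 16-gon of circumradius 10.5 (constant along its height) (area = (16/2)·10.500²·sin(360°/16) = 337.53 mm²); the r=9 cylinder at (-0.5, 10.5) gives a regular 16-gon of circumradius 9 (constant along its height) (area = (16/2)·9.000²·sin(360°/16) = 247.98 mm²); Merging all regions: the regions partially overlap — summed areas 711.03 mm² minus the doubly-counted overlap 256.88 mm² gives 454.15 mm² — area = 454.15 mm²; the r=2.5 cylinder at (5.5, 13.5) contributes a regular 16-gon of circumradius 2.5 (area = (16/2)·2.500²·sin(360°/16) = 19.13 mm²); Subtracting the remaining from the first: starting from that combined region (454.15 mm²), the r=2.5 cylinder at (5.5, 13.5) lies wholly inside it (removes its full 19.13 mm² and its 15.61 mm outline becomes a hole wall) — area = 435.01 mm². Checking containment: at z = 9.36 the cross-section extends beyond the z = 6.12 cross-section by about 167.13 mm².

part overhangs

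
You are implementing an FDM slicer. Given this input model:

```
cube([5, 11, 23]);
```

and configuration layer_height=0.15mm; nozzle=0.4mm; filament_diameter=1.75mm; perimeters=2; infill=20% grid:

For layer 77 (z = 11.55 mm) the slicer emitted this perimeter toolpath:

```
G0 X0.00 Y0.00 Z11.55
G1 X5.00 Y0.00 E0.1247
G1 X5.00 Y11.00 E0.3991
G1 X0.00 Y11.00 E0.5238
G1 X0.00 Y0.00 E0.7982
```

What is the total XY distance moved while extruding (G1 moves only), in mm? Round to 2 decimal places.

32.00 mm

Sum the Euclidean lengths of each G1 segment: total = 32.00 mm.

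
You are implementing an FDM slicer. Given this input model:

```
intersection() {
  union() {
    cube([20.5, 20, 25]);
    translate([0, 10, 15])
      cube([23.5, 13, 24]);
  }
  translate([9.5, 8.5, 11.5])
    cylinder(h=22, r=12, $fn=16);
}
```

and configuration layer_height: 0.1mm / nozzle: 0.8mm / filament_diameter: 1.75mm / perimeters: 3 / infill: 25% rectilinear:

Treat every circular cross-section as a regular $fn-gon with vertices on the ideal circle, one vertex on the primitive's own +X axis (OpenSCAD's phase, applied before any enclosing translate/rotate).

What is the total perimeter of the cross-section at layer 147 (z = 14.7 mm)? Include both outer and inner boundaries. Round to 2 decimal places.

71.69 mm

At z = 14.7 mm: the 20.5×20 cube contributes its full rectangle (perimeter 81.00 mm); the cube at (0, 10) does not reach this height (z outside [15, 39]); Merging all regions: only the 20.5×20 cube is present, so the union is just that shape — boundary = 81.00 mm; the r=12 cylinder at (9.5, 8.5) contributes a regular 16-gon of circumradius 12 (perimeter = 2·16·12.000·sin(180°/16) = 74.91 mm); Keeping only the common overlap: the r=12 cylinder at (9.5, 8.5) partially overlaps the result so far; clipping to the common part keeps 374.10 mm² — boundary = 71.69 mm. Overall, the cross-section is a single solid region. Total boundary length (outer) = 71.69 mm.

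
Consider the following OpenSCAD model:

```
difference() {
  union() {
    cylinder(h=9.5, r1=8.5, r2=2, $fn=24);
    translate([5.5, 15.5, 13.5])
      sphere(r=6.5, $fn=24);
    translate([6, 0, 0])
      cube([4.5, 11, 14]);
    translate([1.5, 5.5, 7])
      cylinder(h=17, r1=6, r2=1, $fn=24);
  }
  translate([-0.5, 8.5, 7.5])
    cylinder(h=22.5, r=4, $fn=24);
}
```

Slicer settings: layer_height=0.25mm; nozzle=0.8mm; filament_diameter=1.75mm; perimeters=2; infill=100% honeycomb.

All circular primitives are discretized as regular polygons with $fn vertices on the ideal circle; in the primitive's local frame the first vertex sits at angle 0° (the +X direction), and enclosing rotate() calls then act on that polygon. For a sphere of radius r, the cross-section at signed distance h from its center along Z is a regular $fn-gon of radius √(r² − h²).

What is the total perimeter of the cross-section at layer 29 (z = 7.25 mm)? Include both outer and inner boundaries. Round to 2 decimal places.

69.08 mm

At z = 7.25 mm: the cone (r1=8.5→r2=2) has section circumradius 3.539 here — a regular 24-gon (perimeter = 2·24·3.539·sin(180°/24) = 22.18 mm); the sphere at (5.5, 15.5): section is a regular 24-gon, circumradius = √(r²−h²) = √(6.5²−6.25²) = 1.785 (perimeter = 2·24·1.785·sin(180°/24) = 11.19 mm); the cube at (6, 0) (footprint 4.5×11) is included at this height (perimeter 31.00 mm); the cone at (1.5, 5.5) (r1=6→r2=1) has section circumradius 5.926 here — a regular 24-gon (perimeter = 2·24·5.926·sin(180°/24) = 37.13 mm); Taking the union: the regions partially overlap (shared area 25.51 mm²), so the edge portions inside another operand are dropped and the merged outline is re-measured after clipping — boundary = 69.08 mm; the cylinder at (-0.5, 8.5) is not intersected at this z (z outside [7.5, 30]); Subtracting the remaining from the first: none of the subtracted shapes is present at this height, so that combined region is unchanged — boundary = 69.08 mm. Overall, the cross-section has 2 separate islands. Total boundary length (outer) = 69.08 mm.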